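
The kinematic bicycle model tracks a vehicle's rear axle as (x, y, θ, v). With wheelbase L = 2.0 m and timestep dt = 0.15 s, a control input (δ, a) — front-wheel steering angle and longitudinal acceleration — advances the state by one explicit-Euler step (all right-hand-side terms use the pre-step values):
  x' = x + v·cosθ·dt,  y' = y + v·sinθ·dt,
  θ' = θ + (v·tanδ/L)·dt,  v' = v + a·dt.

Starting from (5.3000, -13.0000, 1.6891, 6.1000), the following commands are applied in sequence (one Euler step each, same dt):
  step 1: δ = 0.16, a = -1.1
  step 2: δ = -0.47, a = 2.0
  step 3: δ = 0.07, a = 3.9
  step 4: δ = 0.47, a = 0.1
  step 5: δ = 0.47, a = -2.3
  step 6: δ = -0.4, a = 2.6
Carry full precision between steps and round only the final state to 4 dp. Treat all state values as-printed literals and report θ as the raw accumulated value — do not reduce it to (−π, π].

(4.3099, -7.4234, 1.8840, 6.8800)

after step 1 (δ=0.16, a=-1.1): (5.192004, -12.091396, 1.762931, 5.935000)
after step 2 (δ=-0.47, a=2.0): (5.022007, -11.217527, 1.536823, 6.235000)
after step 3 (δ=0.07, a=3.9): (5.053775, -10.282817, 1.569610, 6.820000)
after step 4 (δ=0.47, a=0.1): (5.054988, -9.259818, 1.829435, 6.835000)
after step 5 (δ=0.47, a=-2.3): (4.792766, -8.268668, 2.089831, 6.490000)
after step 6 (δ=-0.4, a=2.6): (4.309869, -7.423380, 1.884036, 6.880000)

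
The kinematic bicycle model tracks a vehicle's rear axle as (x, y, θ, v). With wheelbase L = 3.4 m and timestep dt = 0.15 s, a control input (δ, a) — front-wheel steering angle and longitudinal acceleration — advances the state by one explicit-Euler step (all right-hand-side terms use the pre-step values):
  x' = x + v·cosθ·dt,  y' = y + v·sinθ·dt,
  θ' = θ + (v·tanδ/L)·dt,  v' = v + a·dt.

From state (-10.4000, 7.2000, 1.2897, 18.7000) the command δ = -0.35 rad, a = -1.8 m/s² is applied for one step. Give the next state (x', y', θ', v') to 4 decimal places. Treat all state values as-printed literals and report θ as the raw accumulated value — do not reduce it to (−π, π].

x' = -10.4000 + 18.7000·cos(1.2897)·0.15 = -9.6219
y' = 7.2000 + 18.7000·sin(1.2897)·0.15 = 9.8949
θ' = 1.2897 + (18.7000/3.4)·tan(-0.35)·0.15 = 0.9886
v' = 18.7000 − 1.8000·0.15 = 18.4300

(-9.6219, 9.8949, 0.9886, 18.4300)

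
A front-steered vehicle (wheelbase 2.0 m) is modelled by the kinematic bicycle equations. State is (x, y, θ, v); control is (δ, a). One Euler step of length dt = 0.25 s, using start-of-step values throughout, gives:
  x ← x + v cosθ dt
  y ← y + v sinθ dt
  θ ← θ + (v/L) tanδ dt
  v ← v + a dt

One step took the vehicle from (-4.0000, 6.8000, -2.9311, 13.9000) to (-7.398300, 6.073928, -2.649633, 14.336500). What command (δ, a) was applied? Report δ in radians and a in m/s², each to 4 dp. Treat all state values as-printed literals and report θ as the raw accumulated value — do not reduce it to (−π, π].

a = (v'−v)/dt = (0.436500)/0.25 = 1.7460
Δθ = θ'−θ = 0.281467;  (v·dt/L) = 13.9000·0.25/2.0 = 1.737500
tan δ = Δθ·L/(v·dt) = 0.161995  →  δ = 0.1606

δ = 0.1606, a = 1.7460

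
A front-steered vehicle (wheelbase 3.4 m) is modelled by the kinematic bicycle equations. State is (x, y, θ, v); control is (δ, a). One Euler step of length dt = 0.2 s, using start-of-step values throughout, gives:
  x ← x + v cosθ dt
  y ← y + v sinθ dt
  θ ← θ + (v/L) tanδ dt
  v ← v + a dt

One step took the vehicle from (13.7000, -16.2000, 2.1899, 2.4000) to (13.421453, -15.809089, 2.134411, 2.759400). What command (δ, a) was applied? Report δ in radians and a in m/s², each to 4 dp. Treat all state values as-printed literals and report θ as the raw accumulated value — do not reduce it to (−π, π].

a = (v'−v)/dt = (0.359400)/0.2 = 1.7970
Δθ = θ'−θ = -0.055489;  (v·dt/L) = 2.4000·0.2/3.4 = 0.141176
tan δ = Δθ·L/(v·dt) = -0.393047  →  δ = -0.3745

δ = -0.3745, a = 1.7970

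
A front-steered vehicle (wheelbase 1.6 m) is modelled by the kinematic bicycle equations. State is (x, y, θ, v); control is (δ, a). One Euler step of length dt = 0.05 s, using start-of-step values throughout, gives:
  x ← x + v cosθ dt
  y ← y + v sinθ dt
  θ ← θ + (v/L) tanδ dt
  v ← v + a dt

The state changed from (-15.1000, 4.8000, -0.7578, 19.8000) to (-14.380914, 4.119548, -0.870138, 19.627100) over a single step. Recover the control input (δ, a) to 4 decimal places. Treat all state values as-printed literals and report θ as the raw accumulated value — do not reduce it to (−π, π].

a = (v'−v)/dt = (-0.172900)/0.05 = -3.4580
Δθ = θ'−θ = -0.112338;  (v·dt/L) = 19.8000·0.05/1.6 = 0.618750
tan δ = Δθ·L/(v·dt) = -0.181556  →  δ = -0.1796

δ = -0.1796, a = -3.4580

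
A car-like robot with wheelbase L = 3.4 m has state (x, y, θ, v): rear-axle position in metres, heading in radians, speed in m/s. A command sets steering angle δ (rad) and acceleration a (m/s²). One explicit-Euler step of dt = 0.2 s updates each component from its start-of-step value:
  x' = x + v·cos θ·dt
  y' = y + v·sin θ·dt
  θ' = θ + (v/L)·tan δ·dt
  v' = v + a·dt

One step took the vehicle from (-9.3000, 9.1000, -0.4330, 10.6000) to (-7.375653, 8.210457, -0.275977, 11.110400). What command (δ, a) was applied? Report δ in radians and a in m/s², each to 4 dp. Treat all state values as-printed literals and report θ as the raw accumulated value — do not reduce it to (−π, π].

a = (v'−v)/dt = (0.510400)/0.2 = 2.5520
Δθ = θ'−θ = 0.157023;  (v·dt/L) = 10.6000·0.2/3.4 = 0.623529
tan δ = Δθ·L/(v·dt) = 0.251829  →  δ = 0.2467

δ = 0.2467, a = 2.5520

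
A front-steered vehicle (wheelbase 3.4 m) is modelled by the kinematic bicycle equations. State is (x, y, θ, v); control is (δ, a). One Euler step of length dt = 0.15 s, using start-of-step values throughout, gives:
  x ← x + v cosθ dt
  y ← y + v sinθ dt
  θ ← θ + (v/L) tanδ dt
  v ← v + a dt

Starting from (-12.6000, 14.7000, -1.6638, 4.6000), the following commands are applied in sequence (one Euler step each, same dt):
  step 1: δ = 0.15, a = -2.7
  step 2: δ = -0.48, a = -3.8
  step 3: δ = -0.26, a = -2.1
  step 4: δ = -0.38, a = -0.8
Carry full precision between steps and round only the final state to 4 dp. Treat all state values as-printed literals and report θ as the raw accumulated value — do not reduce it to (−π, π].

after step 1 (δ=0.15, a=-2.7): (-12.664080, 14.012982, -1.633128, 4.195000)
after step 2 (δ=-0.48, a=-3.8): (-12.703277, 13.384954, -1.729480, 3.625000)
after step 3 (δ=-0.26, a=-2.1): (-12.789200, 12.848036, -1.772024, 3.310000)
after step 4 (δ=-0.38, a=-0.8): (-12.888436, 12.361554, -1.830350, 3.190000)

(-12.8884, 12.3616, -1.8303, 3.1900)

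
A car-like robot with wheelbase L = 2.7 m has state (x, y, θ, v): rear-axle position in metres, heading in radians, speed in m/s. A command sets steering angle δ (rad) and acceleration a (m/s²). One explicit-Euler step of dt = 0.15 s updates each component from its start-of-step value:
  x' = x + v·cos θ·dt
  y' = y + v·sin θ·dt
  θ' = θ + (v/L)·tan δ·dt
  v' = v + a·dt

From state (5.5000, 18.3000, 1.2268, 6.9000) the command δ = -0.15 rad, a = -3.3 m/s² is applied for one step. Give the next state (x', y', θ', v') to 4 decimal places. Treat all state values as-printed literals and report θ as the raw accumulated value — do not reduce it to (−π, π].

x' = 5.5000 + 6.9000·cos(1.2268)·0.15 = 5.8491
y' = 18.3000 + 6.9000·sin(1.2268)·0.15 = 19.2744
θ' = 1.2268 + (6.9000/2.7)·tan(-0.15)·0.15 = 1.1689
v' = 6.9000 − 3.3000·0.15 = 6.4050

(5.8491, 19.2744, 1.1689, 6.4050)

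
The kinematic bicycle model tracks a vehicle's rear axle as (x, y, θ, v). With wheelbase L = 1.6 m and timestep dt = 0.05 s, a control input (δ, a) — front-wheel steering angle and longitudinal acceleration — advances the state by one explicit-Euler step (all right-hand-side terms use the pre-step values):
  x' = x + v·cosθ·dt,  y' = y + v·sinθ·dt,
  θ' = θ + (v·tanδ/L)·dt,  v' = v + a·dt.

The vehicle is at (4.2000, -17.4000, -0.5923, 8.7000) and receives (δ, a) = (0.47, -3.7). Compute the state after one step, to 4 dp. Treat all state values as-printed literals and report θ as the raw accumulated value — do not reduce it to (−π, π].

x' = 4.2000 + 8.7000·cos(-0.5923)·0.05 = 4.5609
y' = -17.4000 + 8.7000·sin(-0.5923)·0.05 = -17.6428
θ' = -0.5923 + (8.7000/1.6)·tan(0.47)·0.05 = -0.4542
v' = 8.7000 − 3.7000·0.05 = 8.5150

(4.5609, -17.6428, -0.4542, 8.5150)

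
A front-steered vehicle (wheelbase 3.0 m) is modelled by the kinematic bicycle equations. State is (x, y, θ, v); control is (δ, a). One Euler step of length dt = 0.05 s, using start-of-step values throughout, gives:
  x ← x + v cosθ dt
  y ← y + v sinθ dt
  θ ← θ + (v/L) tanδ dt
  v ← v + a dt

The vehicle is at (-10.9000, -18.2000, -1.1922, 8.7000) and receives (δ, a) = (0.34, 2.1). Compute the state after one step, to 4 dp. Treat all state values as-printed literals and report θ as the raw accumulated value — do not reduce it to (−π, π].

x' = -10.9000 + 8.7000·cos(-1.1922)·0.05 = -10.7392
y' = -18.2000 + 8.7000·sin(-1.1922)·0.05 = -18.6042
θ' = -1.1922 + (8.7000/3.0)·tan(0.34)·0.05 = -1.1409
v' = 8.7000 + 2.1000·0.05 = 8.8050

(-10.7392, -18.6042, -1.1409, 8.8050)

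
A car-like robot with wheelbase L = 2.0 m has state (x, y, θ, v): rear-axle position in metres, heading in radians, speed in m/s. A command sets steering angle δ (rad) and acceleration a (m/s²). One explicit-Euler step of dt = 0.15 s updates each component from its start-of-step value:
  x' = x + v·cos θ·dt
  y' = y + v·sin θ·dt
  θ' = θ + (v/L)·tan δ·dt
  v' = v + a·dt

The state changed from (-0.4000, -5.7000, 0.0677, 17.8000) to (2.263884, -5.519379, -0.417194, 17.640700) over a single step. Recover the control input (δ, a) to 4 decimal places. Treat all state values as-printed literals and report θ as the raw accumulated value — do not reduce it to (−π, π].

a = (v'−v)/dt = (-0.159300)/0.15 = -1.0620
Δθ = θ'−θ = -0.484894;  (v·dt/L) = 17.8000·0.15/2.0 = 1.335000
tan δ = Δθ·L/(v·dt) = -0.363216  →  δ = -0.3484

δ = -0.3484, a = -1.0620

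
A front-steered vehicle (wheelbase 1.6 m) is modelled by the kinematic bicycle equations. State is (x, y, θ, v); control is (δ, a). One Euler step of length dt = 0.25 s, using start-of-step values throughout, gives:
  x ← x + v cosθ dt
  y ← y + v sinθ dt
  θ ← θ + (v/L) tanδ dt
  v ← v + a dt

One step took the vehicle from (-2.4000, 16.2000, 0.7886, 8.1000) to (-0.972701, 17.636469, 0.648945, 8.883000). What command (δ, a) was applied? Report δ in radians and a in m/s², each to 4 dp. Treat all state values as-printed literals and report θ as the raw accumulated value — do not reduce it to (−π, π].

a = (v'−v)/dt = (0.783000)/0.25 = 3.1320
Δθ = θ'−θ = -0.139655;  (v·dt/L) = 8.1000·0.25/1.6 = 1.265625
tan δ = Δθ·L/(v·dt) = -0.110345  →  δ = -0.1099

δ = -0.1099, a = 3.1320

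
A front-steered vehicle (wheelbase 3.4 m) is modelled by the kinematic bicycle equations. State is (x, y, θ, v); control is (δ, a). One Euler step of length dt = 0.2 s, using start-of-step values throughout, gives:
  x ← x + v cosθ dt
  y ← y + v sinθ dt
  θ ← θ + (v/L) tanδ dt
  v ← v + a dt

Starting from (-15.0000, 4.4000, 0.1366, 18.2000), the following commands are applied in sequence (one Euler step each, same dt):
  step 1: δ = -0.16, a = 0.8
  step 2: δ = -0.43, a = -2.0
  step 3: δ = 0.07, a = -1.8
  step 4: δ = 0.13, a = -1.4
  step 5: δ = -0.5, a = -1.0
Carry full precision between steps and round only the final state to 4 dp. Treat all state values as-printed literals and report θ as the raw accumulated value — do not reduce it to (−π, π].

after step 1 (δ=-0.16, a=0.8): (-11.393908, 4.895679, -0.036171, 18.360000)
after step 2 (δ=-0.43, a=-2.0): (-7.724309, 4.762888, -0.531482, 17.960000)
after step 3 (δ=0.07, a=-1.8): (-4.627800, 2.942423, -0.457408, 17.600000)
after step 4 (δ=0.13, a=-1.4): (-1.469655, 1.387907, -0.322056, 17.320000)
after step 5 (δ=-0.5, a=-1.0): (1.816249, 0.291490, -0.878642, 17.120000)

(1.8162, 0.2915, -0.8786, 17.1200)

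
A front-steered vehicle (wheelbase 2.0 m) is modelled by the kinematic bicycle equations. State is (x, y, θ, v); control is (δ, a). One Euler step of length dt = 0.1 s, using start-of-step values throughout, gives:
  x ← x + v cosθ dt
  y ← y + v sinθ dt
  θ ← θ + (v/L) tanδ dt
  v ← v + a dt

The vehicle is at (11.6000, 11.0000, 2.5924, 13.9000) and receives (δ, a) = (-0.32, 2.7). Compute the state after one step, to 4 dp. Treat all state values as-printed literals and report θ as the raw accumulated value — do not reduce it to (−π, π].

x' = 11.6000 + 13.9000·cos(2.5924)·0.1 = 10.4144
y' = 11.0000 + 13.9000·sin(2.5924)·0.1 = 11.7256
θ' = 2.5924 + (13.9000/2.0)·tan(-0.32)·0.1 = 2.3621
v' = 13.9000 + 2.7000·0.1 = 14.1700

(10.4144, 11.7256, 2.3621, 14.1700)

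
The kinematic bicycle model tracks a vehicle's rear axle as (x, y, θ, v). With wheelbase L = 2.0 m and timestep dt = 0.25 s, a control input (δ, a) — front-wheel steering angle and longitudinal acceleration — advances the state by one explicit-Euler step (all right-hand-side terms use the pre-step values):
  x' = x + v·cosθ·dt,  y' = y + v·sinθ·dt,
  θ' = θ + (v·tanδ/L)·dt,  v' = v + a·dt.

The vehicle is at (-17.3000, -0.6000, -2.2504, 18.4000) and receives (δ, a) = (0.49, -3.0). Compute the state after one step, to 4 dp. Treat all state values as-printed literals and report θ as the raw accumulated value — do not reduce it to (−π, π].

(-20.1910, -4.1780, -1.0236, 17.6500)

x' = -17.3000 + 18.4000·cos(-2.2504)·0.25 = -20.1910
y' = -0.6000 + 18.4000·sin(-2.2504)·0.25 = -4.1780
θ' = -2.2504 + (18.4000/2.0)·tan(0.49)·0.25 = -1.0236
v' = 18.4000 − 3.0000·0.25 = 17.6500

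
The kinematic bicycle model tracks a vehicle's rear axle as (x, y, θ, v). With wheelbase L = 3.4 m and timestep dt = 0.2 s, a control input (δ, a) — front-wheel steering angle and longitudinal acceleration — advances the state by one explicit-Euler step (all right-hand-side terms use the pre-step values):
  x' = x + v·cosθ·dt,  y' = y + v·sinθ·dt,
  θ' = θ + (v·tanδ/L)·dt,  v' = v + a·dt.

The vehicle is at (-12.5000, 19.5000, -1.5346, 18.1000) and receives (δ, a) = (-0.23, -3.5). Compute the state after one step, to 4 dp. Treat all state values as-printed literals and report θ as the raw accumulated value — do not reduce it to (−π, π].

(-12.3690, 15.8824, -1.7839, 17.4000)

x' = -12.5000 + 18.1000·cos(-1.5346)·0.2 = -12.3690
y' = 19.5000 + 18.1000·sin(-1.5346)·0.2 = 15.8824
θ' = -1.5346 + (18.1000/3.4)·tan(-0.23)·0.2 = -1.7839
v' = 18.1000 − 3.5000·0.2 = 17.4000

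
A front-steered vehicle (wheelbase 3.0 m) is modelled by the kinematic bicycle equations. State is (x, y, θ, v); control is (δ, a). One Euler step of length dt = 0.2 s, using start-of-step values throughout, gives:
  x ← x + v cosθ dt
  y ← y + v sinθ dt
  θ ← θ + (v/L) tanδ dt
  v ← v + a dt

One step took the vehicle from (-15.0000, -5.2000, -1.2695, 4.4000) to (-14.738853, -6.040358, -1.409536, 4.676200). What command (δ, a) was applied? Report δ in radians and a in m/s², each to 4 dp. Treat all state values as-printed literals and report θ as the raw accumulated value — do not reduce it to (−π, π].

a = (v'−v)/dt = (0.276200)/0.2 = 1.3810
Δθ = θ'−θ = -0.140036;  (v·dt/L) = 4.4000·0.2/3.0 = 0.293333
tan δ = Δθ·L/(v·dt) = -0.477395  →  δ = -0.4454

δ = -0.4454, a = 1.3810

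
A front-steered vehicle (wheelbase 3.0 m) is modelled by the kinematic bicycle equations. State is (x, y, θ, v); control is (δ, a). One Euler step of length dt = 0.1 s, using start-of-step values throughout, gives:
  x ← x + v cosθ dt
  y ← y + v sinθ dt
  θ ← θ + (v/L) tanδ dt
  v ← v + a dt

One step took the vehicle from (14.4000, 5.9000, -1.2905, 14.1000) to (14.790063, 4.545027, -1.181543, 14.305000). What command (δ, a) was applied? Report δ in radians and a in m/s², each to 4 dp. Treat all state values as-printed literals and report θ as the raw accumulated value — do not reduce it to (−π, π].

a = (v'−v)/dt = (0.205000)/0.1 = 2.0500
Δθ = θ'−θ = 0.108957;  (v·dt/L) = 14.1000·0.1/3.0 = 0.470000
tan δ = Δθ·L/(v·dt) = 0.231823  →  δ = 0.2278

δ = 0.2278, a = 2.0500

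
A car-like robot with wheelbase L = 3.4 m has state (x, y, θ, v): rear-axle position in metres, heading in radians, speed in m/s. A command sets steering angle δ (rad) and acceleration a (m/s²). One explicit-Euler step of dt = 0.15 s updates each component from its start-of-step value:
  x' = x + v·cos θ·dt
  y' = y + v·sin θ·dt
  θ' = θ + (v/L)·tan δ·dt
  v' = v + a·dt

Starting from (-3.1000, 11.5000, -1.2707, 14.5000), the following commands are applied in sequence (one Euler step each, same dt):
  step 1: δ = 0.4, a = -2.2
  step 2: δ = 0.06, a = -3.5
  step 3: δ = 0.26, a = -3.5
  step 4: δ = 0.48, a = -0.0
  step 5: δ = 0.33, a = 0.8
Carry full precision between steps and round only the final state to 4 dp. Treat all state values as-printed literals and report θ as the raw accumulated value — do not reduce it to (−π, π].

(2.9538, 3.5927, -0.3029, 13.2400)

after step 1 (δ=0.4, a=-2.2): (-2.457043, 9.422205, -1.000237, 14.170000)
after step 2 (δ=0.06, a=-3.5): (-1.309054, 7.633387, -0.962683, 13.645000)
after step 3 (δ=0.26, a=-3.5): (-0.139705, 5.953563, -0.802542, 13.120000)
after step 4 (δ=0.48, a=-0.0): (1.227821, 4.538326, -0.501200, 13.120000)
after step 5 (δ=0.33, a=0.8): (2.953771, 3.592745, -0.302938, 13.240000)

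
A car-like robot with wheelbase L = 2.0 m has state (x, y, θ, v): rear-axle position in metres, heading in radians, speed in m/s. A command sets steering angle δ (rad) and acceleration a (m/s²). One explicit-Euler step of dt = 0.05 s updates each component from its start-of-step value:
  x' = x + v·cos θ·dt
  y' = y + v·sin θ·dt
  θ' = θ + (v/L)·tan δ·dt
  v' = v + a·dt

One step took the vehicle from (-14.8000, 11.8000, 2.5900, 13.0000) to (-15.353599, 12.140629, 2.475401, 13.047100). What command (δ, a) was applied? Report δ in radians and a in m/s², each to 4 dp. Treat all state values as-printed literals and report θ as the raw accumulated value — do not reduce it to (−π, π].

δ = -0.3390, a = 0.9420

a = (v'−v)/dt = (0.047100)/0.05 = 0.9420
Δθ = θ'−θ = -0.114599;  (v·dt/L) = 13.0000·0.05/2.0 = 0.325000
tan δ = Δθ·L/(v·dt) = -0.352612  →  δ = -0.3390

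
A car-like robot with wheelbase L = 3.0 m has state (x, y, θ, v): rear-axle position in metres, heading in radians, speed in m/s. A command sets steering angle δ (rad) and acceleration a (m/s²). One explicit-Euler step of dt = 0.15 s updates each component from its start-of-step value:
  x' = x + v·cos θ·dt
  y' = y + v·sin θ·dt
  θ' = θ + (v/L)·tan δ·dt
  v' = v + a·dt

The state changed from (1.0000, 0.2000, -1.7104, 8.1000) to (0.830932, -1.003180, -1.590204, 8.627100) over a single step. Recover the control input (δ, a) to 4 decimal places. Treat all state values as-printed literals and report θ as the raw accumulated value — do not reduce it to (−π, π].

a = (v'−v)/dt = (0.527100)/0.15 = 3.5140
Δθ = θ'−θ = 0.120196;  (v·dt/L) = 8.1000·0.15/3.0 = 0.405000
tan δ = Δθ·L/(v·dt) = 0.296780  →  δ = 0.2885

δ = 0.2885, a = 3.5140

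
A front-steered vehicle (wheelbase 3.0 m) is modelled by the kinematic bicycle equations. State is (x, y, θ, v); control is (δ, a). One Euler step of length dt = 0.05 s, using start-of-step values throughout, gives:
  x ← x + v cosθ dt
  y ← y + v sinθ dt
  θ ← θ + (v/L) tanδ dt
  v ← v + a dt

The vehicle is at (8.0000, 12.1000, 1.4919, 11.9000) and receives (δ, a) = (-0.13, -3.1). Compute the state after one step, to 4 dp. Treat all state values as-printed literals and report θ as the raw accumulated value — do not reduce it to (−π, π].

(8.0469, 12.6931, 1.4660, 11.7450)

x' = 8.0000 + 11.9000·cos(1.4919)·0.05 = 8.0469
y' = 12.1000 + 11.9000·sin(1.4919)·0.05 = 12.6931
θ' = 1.4919 + (11.9000/3.0)·tan(-0.13)·0.05 = 1.4660
v' = 11.9000 − 3.1000·0.05 = 11.7450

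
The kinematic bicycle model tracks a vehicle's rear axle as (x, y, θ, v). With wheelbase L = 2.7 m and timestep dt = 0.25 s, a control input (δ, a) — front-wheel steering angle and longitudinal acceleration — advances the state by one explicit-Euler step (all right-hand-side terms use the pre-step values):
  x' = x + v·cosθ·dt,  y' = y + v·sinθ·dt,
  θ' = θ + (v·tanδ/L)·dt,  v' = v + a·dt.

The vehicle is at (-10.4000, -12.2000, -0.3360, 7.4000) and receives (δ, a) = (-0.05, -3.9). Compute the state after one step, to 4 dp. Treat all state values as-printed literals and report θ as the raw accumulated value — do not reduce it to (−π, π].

(-8.6535, -12.8100, -0.3703, 6.4250)

x' = -10.4000 + 7.4000·cos(-0.3360)·0.25 = -8.6535
y' = -12.2000 + 7.4000·sin(-0.3360)·0.25 = -12.8100
θ' = -0.3360 + (7.4000/2.7)·tan(-0.05)·0.25 = -0.3703
v' = 7.4000 − 3.9000·0.25 = 6.4250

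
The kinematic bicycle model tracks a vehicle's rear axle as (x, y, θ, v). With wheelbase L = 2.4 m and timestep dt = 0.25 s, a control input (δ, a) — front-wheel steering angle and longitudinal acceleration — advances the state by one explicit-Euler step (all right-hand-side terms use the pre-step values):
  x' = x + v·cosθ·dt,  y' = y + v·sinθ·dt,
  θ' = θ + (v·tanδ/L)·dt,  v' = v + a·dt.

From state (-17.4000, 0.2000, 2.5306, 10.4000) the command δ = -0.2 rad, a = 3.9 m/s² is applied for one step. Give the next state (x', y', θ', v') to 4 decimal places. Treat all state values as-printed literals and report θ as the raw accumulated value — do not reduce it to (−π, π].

(-19.5296, 1.6916, 2.3110, 11.3750)

x' = -17.4000 + 10.4000·cos(2.5306)·0.25 = -19.5296
y' = 0.2000 + 10.4000·sin(2.5306)·0.25 = 1.6916
θ' = 2.5306 + (10.4000/2.4)·tan(-0.2)·0.25 = 2.3110
v' = 10.4000 + 3.9000·0.25 = 11.3750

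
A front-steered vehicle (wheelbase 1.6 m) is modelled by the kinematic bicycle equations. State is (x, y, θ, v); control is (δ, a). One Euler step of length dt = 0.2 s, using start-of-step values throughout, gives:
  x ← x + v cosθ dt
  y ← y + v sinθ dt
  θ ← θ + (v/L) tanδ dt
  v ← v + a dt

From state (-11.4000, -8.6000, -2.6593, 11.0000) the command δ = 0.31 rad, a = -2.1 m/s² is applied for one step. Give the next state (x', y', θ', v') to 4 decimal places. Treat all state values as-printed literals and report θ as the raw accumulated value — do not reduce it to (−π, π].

x' = -11.4000 + 11.0000·cos(-2.6593)·0.2 = -13.3491
y' = -8.6000 + 11.0000·sin(-2.6593)·0.2 = -9.6204
θ' = -2.6593 + (11.0000/1.6)·tan(0.31)·0.2 = -2.2188
v' = 11.0000 − 2.1000·0.2 = 10.5800

(-13.3491, -9.6204, -2.2188, 10.5800)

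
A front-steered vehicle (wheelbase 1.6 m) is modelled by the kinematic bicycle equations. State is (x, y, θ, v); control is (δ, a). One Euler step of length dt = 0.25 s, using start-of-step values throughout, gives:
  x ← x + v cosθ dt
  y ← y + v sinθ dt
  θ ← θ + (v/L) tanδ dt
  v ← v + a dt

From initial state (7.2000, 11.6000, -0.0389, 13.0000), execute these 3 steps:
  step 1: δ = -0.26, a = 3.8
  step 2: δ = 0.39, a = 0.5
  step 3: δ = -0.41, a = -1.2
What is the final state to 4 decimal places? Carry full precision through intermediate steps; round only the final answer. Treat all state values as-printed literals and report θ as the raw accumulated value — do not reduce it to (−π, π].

after step 1 (δ=-0.26, a=3.8): (10.447541, 11.473607, -0.579256, 13.950000)
after step 2 (δ=0.39, a=0.5): (13.366125, 9.564544, 0.316715, 14.075000)
after step 3 (δ=-0.41, a=-1.2): (16.709866, 10.660446, -0.639134, 13.775000)

(16.7099, 10.6604, -0.6391, 13.7750)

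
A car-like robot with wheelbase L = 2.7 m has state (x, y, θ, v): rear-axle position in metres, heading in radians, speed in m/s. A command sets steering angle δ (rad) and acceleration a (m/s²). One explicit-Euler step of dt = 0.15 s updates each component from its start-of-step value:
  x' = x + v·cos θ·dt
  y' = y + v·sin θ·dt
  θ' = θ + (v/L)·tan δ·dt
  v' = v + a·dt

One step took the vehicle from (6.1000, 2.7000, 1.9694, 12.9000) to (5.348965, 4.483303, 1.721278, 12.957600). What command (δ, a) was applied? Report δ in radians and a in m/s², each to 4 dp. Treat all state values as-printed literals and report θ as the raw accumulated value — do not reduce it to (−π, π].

δ = -0.3333, a = 0.3840

a = (v'−v)/dt = (0.057600)/0.15 = 0.3840
Δθ = θ'−θ = -0.248122;  (v·dt/L) = 12.9000·0.15/2.7 = 0.716667
tan δ = Δθ·L/(v·dt) = -0.346217  →  δ = -0.3333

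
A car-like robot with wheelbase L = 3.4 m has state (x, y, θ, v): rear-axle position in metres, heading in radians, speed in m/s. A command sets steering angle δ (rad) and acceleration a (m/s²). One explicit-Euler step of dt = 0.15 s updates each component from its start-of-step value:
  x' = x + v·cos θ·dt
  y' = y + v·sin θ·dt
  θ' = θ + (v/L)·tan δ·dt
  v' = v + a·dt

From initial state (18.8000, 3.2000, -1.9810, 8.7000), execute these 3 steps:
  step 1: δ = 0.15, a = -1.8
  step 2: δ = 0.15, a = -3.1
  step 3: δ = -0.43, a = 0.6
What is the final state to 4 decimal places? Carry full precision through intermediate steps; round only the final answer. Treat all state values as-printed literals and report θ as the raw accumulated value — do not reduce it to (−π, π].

after step 1 (δ=0.15, a=-1.8): (18.279571, 2.003263, -1.922991, 8.430000)
after step 2 (δ=0.15, a=-3.1): (17.843371, 0.816381, -1.866782, 7.965000)
after step 3 (δ=-0.43, a=0.6): (17.494883, -0.326416, -2.027940, 8.055000)

(17.4949, -0.3264, -2.0279, 8.0550)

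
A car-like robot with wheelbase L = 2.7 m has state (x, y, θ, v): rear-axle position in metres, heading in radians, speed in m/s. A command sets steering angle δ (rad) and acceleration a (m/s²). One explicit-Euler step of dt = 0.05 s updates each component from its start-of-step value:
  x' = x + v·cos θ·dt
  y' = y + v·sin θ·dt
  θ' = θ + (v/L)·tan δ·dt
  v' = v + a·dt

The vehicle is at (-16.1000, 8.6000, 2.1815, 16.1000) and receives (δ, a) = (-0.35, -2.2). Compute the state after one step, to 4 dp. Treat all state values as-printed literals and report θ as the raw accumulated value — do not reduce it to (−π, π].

x' = -16.1000 + 16.1000·cos(2.1815)·0.05 = -16.5616
y' = 8.6000 + 16.1000·sin(2.1815)·0.05 = 9.2595
θ' = 2.1815 + (16.1000/2.7)·tan(-0.35)·0.05 = 2.0727
v' = 16.1000 − 2.2000·0.05 = 15.9900

(-16.5616, 9.2595, 2.0727, 15.9900)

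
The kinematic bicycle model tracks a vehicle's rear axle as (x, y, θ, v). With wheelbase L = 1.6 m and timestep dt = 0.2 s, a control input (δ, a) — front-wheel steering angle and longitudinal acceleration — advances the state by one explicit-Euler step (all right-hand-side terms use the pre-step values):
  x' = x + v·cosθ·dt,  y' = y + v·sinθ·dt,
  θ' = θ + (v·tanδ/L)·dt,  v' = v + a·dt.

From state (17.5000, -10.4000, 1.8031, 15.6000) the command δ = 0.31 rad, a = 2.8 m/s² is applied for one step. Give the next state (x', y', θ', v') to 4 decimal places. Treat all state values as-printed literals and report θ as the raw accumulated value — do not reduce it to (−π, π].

(16.7817, -7.3638, 2.4277, 16.1600)

x' = 17.5000 + 15.6000·cos(1.8031)·0.2 = 16.7817
y' = -10.4000 + 15.6000·sin(1.8031)·0.2 = -7.3638
θ' = 1.8031 + (15.6000/1.6)·tan(0.31)·0.2 = 2.4277
v' = 15.6000 + 2.8000·0.2 = 16.1600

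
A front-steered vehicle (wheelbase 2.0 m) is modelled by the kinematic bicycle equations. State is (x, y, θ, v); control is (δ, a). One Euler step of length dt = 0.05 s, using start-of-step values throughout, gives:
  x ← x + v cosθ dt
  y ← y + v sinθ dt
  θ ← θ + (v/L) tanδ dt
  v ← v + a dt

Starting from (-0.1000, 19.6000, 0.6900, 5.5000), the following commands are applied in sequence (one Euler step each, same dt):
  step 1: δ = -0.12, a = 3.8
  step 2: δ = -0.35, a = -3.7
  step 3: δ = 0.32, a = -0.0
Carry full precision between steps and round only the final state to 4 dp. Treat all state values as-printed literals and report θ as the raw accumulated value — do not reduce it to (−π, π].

after step 1 (δ=-0.12, a=3.8): (0.112093, 19.775048, 0.673420, 5.690000)
after step 2 (δ=-0.35, a=-3.7): (0.334484, 19.952480, 0.621495, 5.505000)
after step 3 (δ=0.32, a=-0.0): (0.558265, 20.112745, 0.667103, 5.505000)

(0.5583, 20.1127, 0.6671, 5.5050)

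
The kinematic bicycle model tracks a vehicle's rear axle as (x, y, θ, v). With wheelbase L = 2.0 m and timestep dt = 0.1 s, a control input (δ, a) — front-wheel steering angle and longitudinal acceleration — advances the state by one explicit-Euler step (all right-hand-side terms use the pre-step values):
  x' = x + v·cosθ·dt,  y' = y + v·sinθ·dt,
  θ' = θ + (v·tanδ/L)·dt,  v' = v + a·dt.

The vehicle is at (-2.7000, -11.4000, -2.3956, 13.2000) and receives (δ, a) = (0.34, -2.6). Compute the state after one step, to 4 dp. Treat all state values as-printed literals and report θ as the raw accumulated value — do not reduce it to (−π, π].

(-3.6694, -12.2959, -2.1621, 12.9400)

x' = -2.7000 + 13.2000·cos(-2.3956)·0.1 = -3.6694
y' = -11.4000 + 13.2000·sin(-2.3956)·0.1 = -12.2959
θ' = -2.3956 + (13.2000/2.0)·tan(0.34)·0.1 = -2.1621
v' = 13.2000 − 2.6000·0.1 = 12.9400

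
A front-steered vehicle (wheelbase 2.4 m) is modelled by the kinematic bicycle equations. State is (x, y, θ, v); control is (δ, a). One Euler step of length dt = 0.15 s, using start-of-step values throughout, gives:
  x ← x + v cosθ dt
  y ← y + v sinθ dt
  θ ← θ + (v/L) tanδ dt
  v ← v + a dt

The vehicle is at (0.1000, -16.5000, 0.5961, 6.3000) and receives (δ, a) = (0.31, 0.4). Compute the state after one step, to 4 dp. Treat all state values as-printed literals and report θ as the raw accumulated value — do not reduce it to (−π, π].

x' = 0.1000 + 6.3000·cos(0.5961)·0.15 = 0.8820
y' = -16.5000 + 6.3000·sin(0.5961)·0.15 = -15.9695
θ' = 0.5961 + (6.3000/2.4)·tan(0.31)·0.15 = 0.7222
v' = 6.3000 + 0.4000·0.15 = 6.3600

(0.8820, -15.9695, 0.7222, 6.3600)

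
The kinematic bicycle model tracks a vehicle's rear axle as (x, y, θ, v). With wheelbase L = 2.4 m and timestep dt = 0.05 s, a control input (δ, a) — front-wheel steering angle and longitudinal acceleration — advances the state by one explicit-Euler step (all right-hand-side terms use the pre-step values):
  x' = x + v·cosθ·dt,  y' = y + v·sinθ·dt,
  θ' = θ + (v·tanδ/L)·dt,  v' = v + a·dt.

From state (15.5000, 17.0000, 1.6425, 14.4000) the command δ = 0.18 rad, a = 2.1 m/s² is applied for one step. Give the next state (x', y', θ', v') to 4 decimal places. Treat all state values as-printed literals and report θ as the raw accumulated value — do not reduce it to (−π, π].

(15.4484, 17.7181, 1.6971, 14.5050)

x' = 15.5000 + 14.4000·cos(1.6425)·0.05 = 15.4484
y' = 17.0000 + 14.4000·sin(1.6425)·0.05 = 17.7181
θ' = 1.6425 + (14.4000/2.4)·tan(0.18)·0.05 = 1.6971
v' = 14.4000 + 2.1000·0.05 = 14.5050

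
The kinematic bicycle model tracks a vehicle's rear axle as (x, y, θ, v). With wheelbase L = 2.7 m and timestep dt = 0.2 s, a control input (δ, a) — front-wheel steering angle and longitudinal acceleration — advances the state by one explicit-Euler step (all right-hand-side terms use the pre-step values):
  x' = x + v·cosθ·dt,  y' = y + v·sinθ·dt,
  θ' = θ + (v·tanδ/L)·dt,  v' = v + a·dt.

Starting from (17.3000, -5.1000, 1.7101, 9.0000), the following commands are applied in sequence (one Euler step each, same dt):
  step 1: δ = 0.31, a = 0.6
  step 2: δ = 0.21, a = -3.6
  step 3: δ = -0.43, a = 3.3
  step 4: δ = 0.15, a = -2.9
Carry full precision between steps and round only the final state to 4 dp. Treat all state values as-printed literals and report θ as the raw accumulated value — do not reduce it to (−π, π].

(15.2386, 1.6427, 1.8837, 8.4800)

after step 1 (δ=0.31, a=0.6): (17.050064, -3.317437, 1.923652, 9.120000)
after step 2 (δ=0.21, a=-3.6): (16.419728, -1.605814, 2.067641, 8.400000)
after step 3 (δ=-0.43, a=3.3): (15.618949, -0.128941, 1.782277, 9.060000)
after step 4 (δ=0.15, a=-2.9): (15.238596, 1.642690, 1.883706, 8.480000)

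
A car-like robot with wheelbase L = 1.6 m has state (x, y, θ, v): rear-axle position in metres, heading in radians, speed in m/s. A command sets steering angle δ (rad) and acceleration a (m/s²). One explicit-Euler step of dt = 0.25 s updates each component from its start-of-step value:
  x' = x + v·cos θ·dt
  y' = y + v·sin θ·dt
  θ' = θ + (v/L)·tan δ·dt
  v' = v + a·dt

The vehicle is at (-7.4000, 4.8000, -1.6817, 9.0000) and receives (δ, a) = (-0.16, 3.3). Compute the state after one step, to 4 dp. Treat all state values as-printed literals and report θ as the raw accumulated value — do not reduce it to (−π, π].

(-7.6490, 2.5638, -1.9086, 9.8250)

x' = -7.4000 + 9.0000·cos(-1.6817)·0.25 = -7.6490
y' = 4.8000 + 9.0000·sin(-1.6817)·0.25 = 2.5638
θ' = -1.6817 + (9.0000/1.6)·tan(-0.16)·0.25 = -1.9086
v' = 9.0000 + 3.3000·0.25 = 9.8250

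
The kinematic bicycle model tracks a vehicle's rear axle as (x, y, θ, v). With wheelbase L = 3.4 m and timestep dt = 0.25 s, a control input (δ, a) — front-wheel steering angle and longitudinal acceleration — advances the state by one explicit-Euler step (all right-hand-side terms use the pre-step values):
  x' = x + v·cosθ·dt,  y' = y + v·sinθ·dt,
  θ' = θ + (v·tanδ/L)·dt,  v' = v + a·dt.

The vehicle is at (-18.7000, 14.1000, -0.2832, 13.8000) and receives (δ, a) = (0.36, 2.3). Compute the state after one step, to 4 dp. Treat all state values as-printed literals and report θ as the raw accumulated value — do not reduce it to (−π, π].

x' = -18.7000 + 13.8000·cos(-0.2832)·0.25 = -15.3874
y' = 14.1000 + 13.8000·sin(-0.2832)·0.25 = 13.1360
θ' = -0.2832 + (13.8000/3.4)·tan(0.36)·0.25 = 0.0987
v' = 13.8000 + 2.3000·0.25 = 14.3750

(-15.3874, 13.1360, 0.0987, 14.3750)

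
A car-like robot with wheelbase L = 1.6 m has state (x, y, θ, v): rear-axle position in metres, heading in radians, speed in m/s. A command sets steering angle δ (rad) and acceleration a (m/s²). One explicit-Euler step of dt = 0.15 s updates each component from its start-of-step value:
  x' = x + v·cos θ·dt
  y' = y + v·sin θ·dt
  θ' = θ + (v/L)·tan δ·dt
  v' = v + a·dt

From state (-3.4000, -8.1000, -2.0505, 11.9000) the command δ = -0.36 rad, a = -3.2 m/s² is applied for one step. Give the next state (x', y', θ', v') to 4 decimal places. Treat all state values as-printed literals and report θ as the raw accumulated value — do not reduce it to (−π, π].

(-4.2238, -9.6835, -2.4704, 11.4200)

x' = -3.4000 + 11.9000·cos(-2.0505)·0.15 = -4.2238
y' = -8.1000 + 11.9000·sin(-2.0505)·0.15 = -9.6835
θ' = -2.0505 + (11.9000/1.6)·tan(-0.36)·0.15 = -2.4704
v' = 11.9000 − 3.2000·0.15 = 11.4200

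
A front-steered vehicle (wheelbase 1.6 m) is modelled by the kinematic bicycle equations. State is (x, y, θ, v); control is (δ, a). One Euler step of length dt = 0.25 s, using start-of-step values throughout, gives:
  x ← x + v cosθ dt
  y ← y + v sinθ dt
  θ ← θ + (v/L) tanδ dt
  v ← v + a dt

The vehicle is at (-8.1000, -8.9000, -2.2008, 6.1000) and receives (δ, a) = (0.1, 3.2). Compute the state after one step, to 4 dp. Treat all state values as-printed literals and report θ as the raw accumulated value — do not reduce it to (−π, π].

x' = -8.1000 + 6.1000·cos(-2.2008)·0.25 = -8.9985
y' = -8.9000 + 6.1000·sin(-2.2008)·0.25 = -10.1322
θ' = -2.2008 + (6.1000/1.6)·tan(0.1)·0.25 = -2.1052
v' = 6.1000 + 3.2000·0.25 = 6.9000

(-8.9985, -10.1322, -2.1052, 6.9000)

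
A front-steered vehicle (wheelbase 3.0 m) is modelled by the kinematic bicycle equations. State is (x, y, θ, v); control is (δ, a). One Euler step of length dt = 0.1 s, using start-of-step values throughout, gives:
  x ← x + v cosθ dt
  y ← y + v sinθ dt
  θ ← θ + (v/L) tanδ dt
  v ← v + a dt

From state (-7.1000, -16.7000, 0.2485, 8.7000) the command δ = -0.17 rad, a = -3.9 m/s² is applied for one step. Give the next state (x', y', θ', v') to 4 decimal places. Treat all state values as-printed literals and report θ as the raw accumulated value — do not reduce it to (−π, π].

x' = -7.1000 + 8.7000·cos(0.2485)·0.1 = -6.2567
y' = -16.7000 + 8.7000·sin(0.2485)·0.1 = -16.4860
θ' = 0.2485 + (8.7000/3.0)·tan(-0.17)·0.1 = 0.1987
v' = 8.7000 − 3.9000·0.1 = 8.3100

(-6.2567, -16.4860, 0.1987, 8.3100)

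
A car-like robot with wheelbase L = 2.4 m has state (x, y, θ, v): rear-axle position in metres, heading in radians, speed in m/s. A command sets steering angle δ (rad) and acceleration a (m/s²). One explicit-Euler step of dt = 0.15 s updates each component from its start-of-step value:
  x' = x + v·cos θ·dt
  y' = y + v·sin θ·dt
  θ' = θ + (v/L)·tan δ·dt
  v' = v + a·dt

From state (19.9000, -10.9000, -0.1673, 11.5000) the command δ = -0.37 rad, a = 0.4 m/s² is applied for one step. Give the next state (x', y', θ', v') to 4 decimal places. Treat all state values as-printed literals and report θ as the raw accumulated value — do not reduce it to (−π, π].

(21.6009, -11.1872, -0.4461, 11.5600)

x' = 19.9000 + 11.5000·cos(-0.1673)·0.15 = 21.6009
y' = -10.9000 + 11.5000·sin(-0.1673)·0.15 = -11.1872
θ' = -0.1673 + (11.5000/2.4)·tan(-0.37)·0.15 = -0.4461
v' = 11.5000 + 0.4000·0.15 = 11.5600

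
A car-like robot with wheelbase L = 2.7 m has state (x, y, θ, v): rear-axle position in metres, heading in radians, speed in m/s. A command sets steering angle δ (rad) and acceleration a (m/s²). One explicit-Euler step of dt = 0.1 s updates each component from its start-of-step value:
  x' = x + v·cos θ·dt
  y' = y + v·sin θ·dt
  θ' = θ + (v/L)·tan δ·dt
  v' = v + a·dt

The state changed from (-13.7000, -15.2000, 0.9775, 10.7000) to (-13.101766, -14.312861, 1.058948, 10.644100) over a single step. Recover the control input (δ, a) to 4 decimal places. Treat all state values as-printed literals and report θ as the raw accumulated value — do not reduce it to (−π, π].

a = (v'−v)/dt = (-0.055900)/0.1 = -0.5590
Δθ = θ'−θ = 0.081448;  (v·dt/L) = 10.7000·0.1/2.7 = 0.396296
tan δ = Δθ·L/(v·dt) = 0.205523  →  δ = 0.2027

δ = 0.2027, a = -0.5590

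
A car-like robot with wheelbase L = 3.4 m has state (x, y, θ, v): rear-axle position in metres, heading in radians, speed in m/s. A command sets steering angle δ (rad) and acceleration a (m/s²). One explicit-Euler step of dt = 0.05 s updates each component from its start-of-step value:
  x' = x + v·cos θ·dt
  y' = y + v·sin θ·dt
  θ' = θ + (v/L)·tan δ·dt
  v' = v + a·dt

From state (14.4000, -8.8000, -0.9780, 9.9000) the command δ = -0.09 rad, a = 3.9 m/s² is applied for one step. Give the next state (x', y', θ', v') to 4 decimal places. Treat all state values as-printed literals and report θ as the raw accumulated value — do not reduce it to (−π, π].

(14.6765, -9.2105, -0.9911, 10.0950)

x' = 14.4000 + 9.9000·cos(-0.9780)·0.05 = 14.6765
y' = -8.8000 + 9.9000·sin(-0.9780)·0.05 = -9.2105
θ' = -0.9780 + (9.9000/3.4)·tan(-0.09)·0.05 = -0.9911
v' = 9.9000 + 3.9000·0.05 = 10.0950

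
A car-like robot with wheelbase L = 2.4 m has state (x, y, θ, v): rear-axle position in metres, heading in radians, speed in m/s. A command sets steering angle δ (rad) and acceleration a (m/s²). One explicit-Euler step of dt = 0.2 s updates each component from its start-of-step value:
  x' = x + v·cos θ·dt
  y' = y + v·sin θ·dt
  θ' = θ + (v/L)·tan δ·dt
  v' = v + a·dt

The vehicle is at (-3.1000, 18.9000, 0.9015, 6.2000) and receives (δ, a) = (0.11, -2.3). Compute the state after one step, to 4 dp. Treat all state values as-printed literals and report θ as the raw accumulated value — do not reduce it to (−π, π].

x' = -3.1000 + 6.2000·cos(0.9015)·0.2 = -2.3307
y' = 18.9000 + 6.2000·sin(0.9015)·0.2 = 19.8725
θ' = 0.9015 + (6.2000/2.4)·tan(0.11)·0.2 = 0.9586
v' = 6.2000 − 2.3000·0.2 = 5.7400

(-2.3307, 19.8725, 0.9586, 5.7400)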